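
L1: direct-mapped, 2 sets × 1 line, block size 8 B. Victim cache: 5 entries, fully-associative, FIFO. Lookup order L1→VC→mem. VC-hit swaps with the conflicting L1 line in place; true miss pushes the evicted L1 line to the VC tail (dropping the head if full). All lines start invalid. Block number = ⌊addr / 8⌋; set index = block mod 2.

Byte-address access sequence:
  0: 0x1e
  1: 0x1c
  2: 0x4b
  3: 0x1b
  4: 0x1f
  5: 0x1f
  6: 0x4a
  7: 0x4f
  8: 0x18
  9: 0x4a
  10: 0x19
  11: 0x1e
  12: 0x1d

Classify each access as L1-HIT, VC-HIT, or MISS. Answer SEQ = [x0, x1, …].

SEQ = [MISS, L1-HIT, MISS, VC-HIT, L1-HIT, L1-HIT, VC-HIT, L1-HIT, VC-HIT, VC-HIT, VC-HIT, L1-HIT, L1-HIT]

  [0] addr=0x1e blk=3 s=1: MISS | VC []
  [1] addr=0x1c blk=3 s=1: L1-HIT | VC []
  [2] addr=0x4b blk=9 s=1: MISS | VC [3]
  [3] addr=0x1b blk=3 s=1: VC-HIT | VC [9]
  [4] addr=0x1f blk=3 s=1: L1-HIT | VC [9]
  [5] addr=0x1f blk=3 s=1: L1-HIT | VC [9]
  [6] addr=0x4a blk=9 s=1: VC-HIT | VC [3]
  [7] addr=0x4f blk=9 s=1: L1-HIT | VC [3]
  [8] addr=0x18 blk=3 s=1: VC-HIT | VC [9]
  [9] addr=0x4a blk=9 s=1: VC-HIT | VC [3]
  [10] addr=0x19 blk=3 s=1: VC-HIT | VC [9]
  [11] addr=0x1e blk=3 s=1: L1-HIT | VC [9]
  [12] addr=0x1d blk=3 s=1: L1-HIT | VC [9]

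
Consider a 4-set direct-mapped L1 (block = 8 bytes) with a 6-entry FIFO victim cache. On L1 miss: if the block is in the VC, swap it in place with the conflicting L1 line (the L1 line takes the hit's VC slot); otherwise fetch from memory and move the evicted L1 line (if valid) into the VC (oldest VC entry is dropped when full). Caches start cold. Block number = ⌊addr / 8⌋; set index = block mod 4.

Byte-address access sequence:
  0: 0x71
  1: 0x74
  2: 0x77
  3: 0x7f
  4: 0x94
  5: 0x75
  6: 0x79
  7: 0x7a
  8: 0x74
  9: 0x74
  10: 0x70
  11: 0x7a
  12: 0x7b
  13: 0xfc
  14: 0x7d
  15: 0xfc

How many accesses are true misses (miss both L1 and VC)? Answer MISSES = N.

#0 0x71→b14/s2 MISS; vc=[]
#1 0x74→b14/s2 L1-HIT; vc=[]
#2 0x77→b14/s2 L1-HIT; vc=[]
#3 0x7f→b15/s3 MISS; vc=[]
#4 0x94→b18/s2 MISS; vc=[14]
#5 0x75→b14/s2 VC-HIT; vc=[18]
#6 0x79→b15/s3 L1-HIT; vc=[18]
#7 0x7a→b15/s3 L1-HIT; vc=[18]
#8 0x74→b14/s2 L1-HIT; vc=[18]
#9 0x74→b14/s2 L1-HIT; vc=[18]
#10 0x70→b14/s2 L1-HIT; vc=[18]
#11 0x7a→b15/s3 L1-HIT; vc=[18]
#12 0x7b→b15/s3 L1-HIT; vc=[18]
#13 0xfc→b31/s3 MISS; vc=[18,15]
#14 0x7d→b15/s3 VC-HIT; vc=[18,31]
#15 0xfc→b31/s3 VC-HIT; vc=[18,15]

MISSES = 4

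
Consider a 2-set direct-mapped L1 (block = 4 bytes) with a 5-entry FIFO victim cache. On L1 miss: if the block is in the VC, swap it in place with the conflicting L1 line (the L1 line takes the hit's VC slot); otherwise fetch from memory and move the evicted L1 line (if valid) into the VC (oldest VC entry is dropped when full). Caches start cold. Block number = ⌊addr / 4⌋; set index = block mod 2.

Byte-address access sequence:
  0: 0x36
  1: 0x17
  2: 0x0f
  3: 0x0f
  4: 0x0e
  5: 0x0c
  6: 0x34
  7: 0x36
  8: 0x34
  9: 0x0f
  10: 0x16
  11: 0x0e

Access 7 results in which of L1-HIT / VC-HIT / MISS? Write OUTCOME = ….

OUTCOME = L1-HIT

0: 0x36 (blk 13, set 1) → MISS  vc=[]
1: 0x17 (blk 5, set 1) → MISS  vc=[13]
2: 0xf (blk 3, set 1) → MISS  vc=[13, 5]
3: 0xf (blk 3, set 1) → L1-HIT  vc=[13, 5]
4: 0xe (blk 3, set 1) → L1-HIT  vc=[13, 5]
5: 0xc (blk 3, set 1) → L1-HIT  vc=[13, 5]
6: 0x34 (blk 13, set 1) → VC-HIT  vc=[3, 5]
7: 0x36 (blk 13, set 1) → L1-HIT  vc=[3, 5]
8: 0x34 (blk 13, set 1) → L1-HIT  vc=[3, 5]
9: 0xf (blk 3, set 1) → VC-HIT  vc=[13, 5]
10: 0x16 (blk 5, set 1) → VC-HIT  vc=[13, 3]
11: 0xe (blk 3, set 1) → VC-HIT  vc=[13, 5]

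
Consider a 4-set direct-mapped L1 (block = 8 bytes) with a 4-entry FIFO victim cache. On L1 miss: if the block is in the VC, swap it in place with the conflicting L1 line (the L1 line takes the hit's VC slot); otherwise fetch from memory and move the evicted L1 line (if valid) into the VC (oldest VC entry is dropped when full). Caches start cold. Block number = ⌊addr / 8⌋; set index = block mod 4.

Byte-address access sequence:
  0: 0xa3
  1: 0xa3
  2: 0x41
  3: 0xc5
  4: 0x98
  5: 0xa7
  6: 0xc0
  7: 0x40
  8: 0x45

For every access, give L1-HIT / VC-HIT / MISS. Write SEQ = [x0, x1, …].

SEQ = [MISS, L1-HIT, MISS, MISS, MISS, VC-HIT, VC-HIT, VC-HIT, L1-HIT]

#0 0xa3→b20/s0 MISS; vc=[]
#1 0xa3→b20/s0 L1-HIT; vc=[]
#2 0x41→b8/s0 MISS; vc=[20]
#3 0xc5→b24/s0 MISS; vc=[20,8]
#4 0x98→b19/s3 MISS; vc=[20,8]
#5 0xa7→b20/s0 VC-HIT; vc=[24,8]
#6 0xc0→b24/s0 VC-HIT; vc=[20,8]
#7 0x40→b8/s0 VC-HIT; vc=[20,24]
#8 0x45→b8/s0 L1-HIT; vc=[20,24]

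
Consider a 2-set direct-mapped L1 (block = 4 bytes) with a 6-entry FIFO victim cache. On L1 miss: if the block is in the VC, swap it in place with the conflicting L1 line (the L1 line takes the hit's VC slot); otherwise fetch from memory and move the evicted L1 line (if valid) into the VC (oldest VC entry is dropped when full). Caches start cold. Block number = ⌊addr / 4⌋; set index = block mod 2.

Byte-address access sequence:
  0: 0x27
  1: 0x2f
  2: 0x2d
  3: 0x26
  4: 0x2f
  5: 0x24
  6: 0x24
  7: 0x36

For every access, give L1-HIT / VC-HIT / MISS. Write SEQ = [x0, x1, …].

SEQ = [MISS, MISS, L1-HIT, VC-HIT, VC-HIT, VC-HIT, L1-HIT, MISS]

  [0] addr=0x27 blk=9 s=1: MISS | VC []
  [1] addr=0x2f blk=11 s=1: MISS | VC [9]
  [2] addr=0x2d blk=11 s=1: L1-HIT | VC [9]
  [3] addr=0x26 blk=9 s=1: VC-HIT | VC [11]
  [4] addr=0x2f blk=11 s=1: VC-HIT | VC [9]
  [5] addr=0x24 blk=9 s=1: VC-HIT | VC [11]
  [6] addr=0x24 blk=9 s=1: L1-HIT | VC [11]
  [7] addr=0x36 blk=13 s=1: MISS | VC [11, 9]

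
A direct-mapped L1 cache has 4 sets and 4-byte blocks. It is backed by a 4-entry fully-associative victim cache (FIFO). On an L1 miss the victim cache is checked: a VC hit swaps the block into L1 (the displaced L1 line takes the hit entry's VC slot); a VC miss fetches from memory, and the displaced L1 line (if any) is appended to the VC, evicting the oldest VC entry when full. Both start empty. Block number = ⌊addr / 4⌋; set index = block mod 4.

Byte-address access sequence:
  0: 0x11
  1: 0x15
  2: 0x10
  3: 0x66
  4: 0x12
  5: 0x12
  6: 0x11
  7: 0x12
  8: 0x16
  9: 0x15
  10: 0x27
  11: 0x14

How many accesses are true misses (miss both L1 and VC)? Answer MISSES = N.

MISSES = 4

0: 0x11 (blk 4, set 0) → MISS  vc=[]
1: 0x15 (blk 5, set 1) → MISS  vc=[]
2: 0x10 (blk 4, set 0) → L1-HIT  vc=[]
3: 0x66 (blk 25, set 1) → MISS  vc=[5]
4: 0x12 (blk 4, set 0) → L1-HIT  vc=[5]
5: 0x12 (blk 4, set 0) → L1-HIT  vc=[5]
6: 0x11 (blk 4, set 0) → L1-HIT  vc=[5]
7: 0x12 (blk 4, set 0) → L1-HIT  vc=[5]
8: 0x16 (blk 5, set 1) → VC-HIT  vc=[25]
9: 0x15 (blk 5, set 1) → L1-HIT  vc=[25]
10: 0x27 (blk 9, set 1) → MISS  vc=[25, 5]
11: 0x14 (blk 5, set 1) → VC-HIT  vc=[25, 9]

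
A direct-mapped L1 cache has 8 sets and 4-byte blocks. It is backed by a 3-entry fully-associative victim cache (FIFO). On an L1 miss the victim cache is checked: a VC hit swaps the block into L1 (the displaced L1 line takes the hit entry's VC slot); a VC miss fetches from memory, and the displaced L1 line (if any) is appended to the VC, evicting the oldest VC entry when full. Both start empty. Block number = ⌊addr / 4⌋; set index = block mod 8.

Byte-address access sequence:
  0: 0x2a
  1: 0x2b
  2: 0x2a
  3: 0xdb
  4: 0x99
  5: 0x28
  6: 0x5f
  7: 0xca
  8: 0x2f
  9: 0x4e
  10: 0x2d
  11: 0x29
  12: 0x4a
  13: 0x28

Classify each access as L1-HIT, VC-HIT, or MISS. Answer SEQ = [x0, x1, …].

0: 0x2a (blk 10, set 2) → MISS  vc=[]
1: 0x2b (blk 10, set 2) → L1-HIT  vc=[]
2: 0x2a (blk 10, set 2) → L1-HIT  vc=[]
3: 0xdb (blk 54, set 6) → MISS  vc=[]
4: 0x99 (blk 38, set 6) → MISS  vc=[54]
5: 0x28 (blk 10, set 2) → L1-HIT  vc=[54]
6: 0x5f (blk 23, set 7) → MISS  vc=[54]
7: 0xca (blk 50, set 2) → MISS  vc=[54, 10]
8: 0x2f (blk 11, set 3) → MISS  vc=[54, 10]
9: 0x4e (blk 19, set 3) → MISS  vc=[54, 10, 11]
10: 0x2d (blk 11, set 3) → VC-HIT  vc=[54, 10, 19]
11: 0x29 (blk 10, set 2) → VC-HIT  vc=[54, 50, 19]
12: 0x4a (blk 18, set 2) → MISS  vc=[50, 19, 10]
13: 0x28 (blk 10, set 2) → VC-HIT  vc=[50, 19, 18]

SEQ = [MISS, L1-HIT, L1-HIT, MISS, MISS, L1-HIT, MISS, MISS, MISS, MISS, VC-HIT, VC-HIT, MISS, VC-HIT]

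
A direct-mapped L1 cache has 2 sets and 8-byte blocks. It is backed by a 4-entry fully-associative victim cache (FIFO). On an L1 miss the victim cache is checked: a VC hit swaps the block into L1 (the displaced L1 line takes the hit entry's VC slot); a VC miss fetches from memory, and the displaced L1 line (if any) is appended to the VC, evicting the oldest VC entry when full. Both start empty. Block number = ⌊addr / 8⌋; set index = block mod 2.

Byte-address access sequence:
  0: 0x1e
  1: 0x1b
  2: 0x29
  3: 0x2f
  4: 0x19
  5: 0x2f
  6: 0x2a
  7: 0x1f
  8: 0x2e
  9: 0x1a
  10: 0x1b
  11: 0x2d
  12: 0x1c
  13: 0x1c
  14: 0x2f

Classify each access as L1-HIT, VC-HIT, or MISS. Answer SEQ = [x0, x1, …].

#0 0x1e→b3/s1 MISS; vc=[]
#1 0x1b→b3/s1 L1-HIT; vc=[]
#2 0x29→b5/s1 MISS; vc=[3]
#3 0x2f→b5/s1 L1-HIT; vc=[3]
#4 0x19→b3/s1 VC-HIT; vc=[5]
#5 0x2f→b5/s1 VC-HIT; vc=[3]
#6 0x2a→b5/s1 L1-HIT; vc=[3]
#7 0x1f→b3/s1 VC-HIT; vc=[5]
#8 0x2e→b5/s1 VC-HIT; vc=[3]
#9 0x1a→b3/s1 VC-HIT; vc=[5]
#10 0x1b→b3/s1 L1-HIT; vc=[5]
#11 0x2d→b5/s1 VC-HIT; vc=[3]
#12 0x1c→b3/s1 VC-HIT; vc=[5]
#13 0x1c→b3/s1 L1-HIT; vc=[5]
#14 0x2f→b5/s1 VC-HIT; vc=[3]

SEQ = [MISS, L1-HIT, MISS, L1-HIT, VC-HIT, VC-HIT, L1-HIT, VC-HIT, VC-HIT, VC-HIT, L1-HIT, VC-HIT, VC-HIT, L1-HIT, VC-HIT]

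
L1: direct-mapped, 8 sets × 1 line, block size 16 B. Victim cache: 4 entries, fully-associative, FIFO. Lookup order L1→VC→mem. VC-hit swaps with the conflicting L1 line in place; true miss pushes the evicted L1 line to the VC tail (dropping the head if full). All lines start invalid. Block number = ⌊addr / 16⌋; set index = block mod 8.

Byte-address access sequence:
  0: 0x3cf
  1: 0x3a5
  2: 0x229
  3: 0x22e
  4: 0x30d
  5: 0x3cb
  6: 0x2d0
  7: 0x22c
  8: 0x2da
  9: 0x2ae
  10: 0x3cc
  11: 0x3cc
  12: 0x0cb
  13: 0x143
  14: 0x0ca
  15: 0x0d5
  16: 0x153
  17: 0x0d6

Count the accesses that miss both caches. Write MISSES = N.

0: 0x3cf (blk 60, set 4) → MISS  vc=[]
1: 0x3a5 (blk 58, set 2) → MISS  vc=[]
2: 0x229 (blk 34, set 2) → MISS  vc=[58]
3: 0x22e (blk 34, set 2) → L1-HIT  vc=[58]
4: 0x30d (blk 48, set 0) → MISS  vc=[58]
5: 0x3cb (blk 60, set 4) → L1-HIT  vc=[58]
6: 0x2d0 (blk 45, set 5) → MISS  vc=[58]
7: 0x22c (blk 34, set 2) → L1-HIT  vc=[58]
8: 0x2da (blk 45, set 5) → L1-HIT  vc=[58]
9: 0x2ae (blk 42, set 2) → MISS  vc=[58, 34]
10: 0x3cc (blk 60, set 4) → L1-HIT  vc=[58, 34]
11: 0x3cc (blk 60, set 4) → L1-HIT  vc=[58, 34]
12: 0xcb (blk 12, set 4) → MISS  vc=[58, 34, 60]
13: 0x143 (blk 20, set 4) → MISS  vc=[58, 34, 60, 12]
14: 0xca (blk 12, set 4) → VC-HIT  vc=[58, 34, 60, 20]
15: 0xd5 (blk 13, set 5) → MISS  vc=[34, 60, 20, 45]
16: 0x153 (blk 21, set 5) → MISS  vc=[60, 20, 45, 13]
17: 0xd6 (blk 13, set 5) → VC-HIT  vc=[60, 20, 45, 21]

MISSES = 10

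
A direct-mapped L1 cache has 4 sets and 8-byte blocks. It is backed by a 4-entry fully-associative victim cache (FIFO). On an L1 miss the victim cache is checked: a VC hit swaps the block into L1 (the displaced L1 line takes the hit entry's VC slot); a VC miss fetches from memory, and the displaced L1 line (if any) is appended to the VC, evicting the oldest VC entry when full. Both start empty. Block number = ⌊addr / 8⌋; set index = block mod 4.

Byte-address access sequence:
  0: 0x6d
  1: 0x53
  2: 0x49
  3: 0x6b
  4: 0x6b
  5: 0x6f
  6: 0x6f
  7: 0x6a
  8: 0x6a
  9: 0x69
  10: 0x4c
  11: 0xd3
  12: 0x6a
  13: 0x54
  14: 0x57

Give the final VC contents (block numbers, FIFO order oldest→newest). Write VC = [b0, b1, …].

VC = [9, 26]

0: 0x6d (blk 13, set 1) → MISS  vc=[]
1: 0x53 (blk 10, set 2) → MISS  vc=[]
2: 0x49 (blk 9, set 1) → MISS  vc=[13]
3: 0x6b (blk 13, set 1) → VC-HIT  vc=[9]
4: 0x6b (blk 13, set 1) → L1-HIT  vc=[9]
5: 0x6f (blk 13, set 1) → L1-HIT  vc=[9]
6: 0x6f (blk 13, set 1) → L1-HIT  vc=[9]
7: 0x6a (blk 13, set 1) → L1-HIT  vc=[9]
8: 0x6a (blk 13, set 1) → L1-HIT  vc=[9]
9: 0x69 (blk 13, set 1) → L1-HIT  vc=[9]
10: 0x4c (blk 9, set 1) → VC-HIT  vc=[13]
11: 0xd3 (blk 26, set 2) → MISS  vc=[13, 10]
12: 0x6a (blk 13, set 1) → VC-HIT  vc=[9, 10]
13: 0x54 (blk 10, set 2) → VC-HIT  vc=[9, 26]
14: 0x57 (blk 10, set 2) → L1-HIT  vc=[9, 26]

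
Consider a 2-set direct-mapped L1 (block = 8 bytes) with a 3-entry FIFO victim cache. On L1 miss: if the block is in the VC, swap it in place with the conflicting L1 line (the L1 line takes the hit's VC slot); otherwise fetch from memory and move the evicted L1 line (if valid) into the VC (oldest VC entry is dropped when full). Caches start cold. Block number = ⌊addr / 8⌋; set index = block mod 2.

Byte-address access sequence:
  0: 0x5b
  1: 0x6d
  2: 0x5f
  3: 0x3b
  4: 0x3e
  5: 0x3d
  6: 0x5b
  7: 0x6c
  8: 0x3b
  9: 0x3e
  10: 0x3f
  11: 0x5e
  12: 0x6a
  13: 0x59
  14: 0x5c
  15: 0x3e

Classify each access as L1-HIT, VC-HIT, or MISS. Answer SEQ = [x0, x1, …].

0: 0x5b (blk 11, set 1) → MISS  vc=[]
1: 0x6d (blk 13, set 1) → MISS  vc=[11]
2: 0x5f (blk 11, set 1) → VC-HIT  vc=[13]
3: 0x3b (blk 7, set 1) → MISS  vc=[13, 11]
4: 0x3e (blk 7, set 1) → L1-HIT  vc=[13, 11]
5: 0x3d (blk 7, set 1) → L1-HIT  vc=[13, 11]
6: 0x5b (blk 11, set 1) → VC-HIT  vc=[13, 7]
7: 0x6c (blk 13, set 1) → VC-HIT  vc=[11, 7]
8: 0x3b (blk 7, set 1) → VC-HIT  vc=[11, 13]
9: 0x3e (blk 7, set 1) → L1-HIT  vc=[11, 13]
10: 0x3f (blk 7, set 1) → L1-HIT  vc=[11, 13]
11: 0x5e (blk 11, set 1) → VC-HIT  vc=[7, 13]
12: 0x6a (blk 13, set 1) → VC-HIT  vc=[7, 11]
13: 0x59 (blk 11, set 1) → VC-HIT  vc=[7, 13]
14: 0x5c (blk 11, set 1) → L1-HIT  vc=[7, 13]
15: 0x3e (blk 7, set 1) → VC-HIT  vc=[11, 13]

SEQ = [MISS, MISS, VC-HIT, MISS, L1-HIT, L1-HIT, VC-HIT, VC-HIT, VC-HIT, L1-HIT, L1-HIT, VC-HIT, VC-HIT, VC-HIT, L1-HIT, VC-HIT]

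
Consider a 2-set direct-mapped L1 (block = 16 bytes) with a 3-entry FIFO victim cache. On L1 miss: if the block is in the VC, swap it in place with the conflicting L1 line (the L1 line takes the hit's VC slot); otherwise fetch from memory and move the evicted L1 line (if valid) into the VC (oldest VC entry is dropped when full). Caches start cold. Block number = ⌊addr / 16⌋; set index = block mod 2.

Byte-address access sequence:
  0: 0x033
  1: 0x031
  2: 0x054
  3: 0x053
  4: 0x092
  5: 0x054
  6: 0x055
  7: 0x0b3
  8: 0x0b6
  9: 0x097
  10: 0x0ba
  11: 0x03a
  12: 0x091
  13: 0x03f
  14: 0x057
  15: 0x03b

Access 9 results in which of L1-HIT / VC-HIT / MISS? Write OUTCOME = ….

  [0] addr=0x33 blk=3 s=1: MISS | VC []
  [1] addr=0x31 blk=3 s=1: L1-HIT | VC []
  [2] addr=0x54 blk=5 s=1: MISS | VC [3]
  [3] addr=0x53 blk=5 s=1: L1-HIT | VC [3]
  [4] addr=0x92 blk=9 s=1: MISS | VC [3, 5]
  [5] addr=0x54 blk=5 s=1: VC-HIT | VC [3, 9]
  [6] addr=0x55 blk=5 s=1: L1-HIT | VC [3, 9]
  [7] addr=0xb3 blk=11 s=1: MISS | VC [3, 9, 5]
  [8] addr=0xb6 blk=11 s=1: L1-HIT | VC [3, 9, 5]
  [9] addr=0x97 blk=9 s=1: VC-HIT | VC [3, 11, 5]
  [10] addr=0xba blk=11 s=1: VC-HIT | VC [3, 9, 5]
  [11] addr=0x3a blk=3 s=1: VC-HIT | VC [11, 9, 5]
  [12] addr=0x91 blk=9 s=1: VC-HIT | VC [11, 3, 5]
  [13] addr=0x3f blk=3 s=1: VC-HIT | VC [11, 9, 5]
  [14] addr=0x57 blk=5 s=1: VC-HIT | VC [11, 9, 3]
  [15] addr=0x3b blk=3 s=1: VC-HIT | VC [11, 9, 5]

OUTCOME = VC-HIT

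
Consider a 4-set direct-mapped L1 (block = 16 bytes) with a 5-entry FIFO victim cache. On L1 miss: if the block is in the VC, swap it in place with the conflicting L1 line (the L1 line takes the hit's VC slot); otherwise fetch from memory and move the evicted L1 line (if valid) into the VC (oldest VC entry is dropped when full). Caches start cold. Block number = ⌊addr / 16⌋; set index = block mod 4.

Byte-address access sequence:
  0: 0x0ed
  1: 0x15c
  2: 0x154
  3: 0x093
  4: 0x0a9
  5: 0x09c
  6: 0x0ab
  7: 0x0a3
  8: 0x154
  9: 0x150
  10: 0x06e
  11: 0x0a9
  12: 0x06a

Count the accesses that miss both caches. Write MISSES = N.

MISSES = 5

#0 0xed→b14/s2 MISS; vc=[]
#1 0x15c→b21/s1 MISS; vc=[]
#2 0x154→b21/s1 L1-HIT; vc=[]
#3 0x93→b9/s1 MISS; vc=[21]
#4 0xa9→b10/s2 MISS; vc=[21,14]
#5 0x9c→b9/s1 L1-HIT; vc=[21,14]
#6 0xab→b10/s2 L1-HIT; vc=[21,14]
#7 0xa3→b10/s2 L1-HIT; vc=[21,14]
#8 0x154→b21/s1 VC-HIT; vc=[9,14]
#9 0x150→b21/s1 L1-HIT; vc=[9,14]
#10 0x6e→b6/s2 MISS; vc=[9,14,10]
#11 0xa9→b10/s2 VC-HIT; vc=[9,14,6]
#12 0x6a→b6/s2 VC-HIT; vc=[9,14,10]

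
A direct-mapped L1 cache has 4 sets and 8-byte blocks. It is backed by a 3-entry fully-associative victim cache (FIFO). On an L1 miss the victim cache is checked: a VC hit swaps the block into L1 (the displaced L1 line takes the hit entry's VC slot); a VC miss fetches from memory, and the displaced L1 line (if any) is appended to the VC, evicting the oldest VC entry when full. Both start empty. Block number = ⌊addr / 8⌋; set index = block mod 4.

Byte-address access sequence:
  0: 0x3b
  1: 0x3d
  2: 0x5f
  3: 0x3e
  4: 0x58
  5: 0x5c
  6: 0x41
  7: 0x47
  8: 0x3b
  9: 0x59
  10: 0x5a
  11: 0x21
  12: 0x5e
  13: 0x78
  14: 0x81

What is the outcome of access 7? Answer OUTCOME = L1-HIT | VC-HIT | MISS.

OUTCOME = L1-HIT

  [0] addr=0x3b blk=7 s=3: MISS | VC []
  [1] addr=0x3d blk=7 s=3: L1-HIT | VC []
  [2] addr=0x5f blk=11 s=3: MISS | VC [7]
  [3] addr=0x3e blk=7 s=3: VC-HIT | VC [11]
  [4] addr=0x58 blk=11 s=3: VC-HIT | VC [7]
  [5] addr=0x5c blk=11 s=3: L1-HIT | VC [7]
  [6] addr=0x41 blk=8 s=0: MISS | VC [7]
  [7] addr=0x47 blk=8 s=0: L1-HIT | VC [7]
  [8] addr=0x3b blk=7 s=3: VC-HIT | VC [11]
  [9] addr=0x59 blk=11 s=3: VC-HIT | VC [7]
  [10] addr=0x5a blk=11 s=3: L1-HIT | VC [7]
  [11] addr=0x21 blk=4 s=0: MISS | VC [7, 8]
  [12] addr=0x5e blk=11 s=3: L1-HIT | VC [7, 8]
  [13] addr=0x78 blk=15 s=3: MISS | VC [7, 8, 11]
  [14] addr=0x81 blk=16 s=0: MISS | VC [8, 11, 4]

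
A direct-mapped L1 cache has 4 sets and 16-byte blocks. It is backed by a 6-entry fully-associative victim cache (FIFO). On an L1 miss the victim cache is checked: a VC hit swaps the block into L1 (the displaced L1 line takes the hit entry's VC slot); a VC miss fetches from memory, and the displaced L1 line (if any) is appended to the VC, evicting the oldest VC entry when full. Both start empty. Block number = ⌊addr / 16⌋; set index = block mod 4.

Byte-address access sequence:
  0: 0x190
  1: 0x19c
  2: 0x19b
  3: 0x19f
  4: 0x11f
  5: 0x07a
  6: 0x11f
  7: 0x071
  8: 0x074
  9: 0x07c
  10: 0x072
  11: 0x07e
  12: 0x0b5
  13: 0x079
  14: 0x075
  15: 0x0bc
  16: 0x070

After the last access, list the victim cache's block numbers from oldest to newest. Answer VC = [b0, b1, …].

#0 0x190→b25/s1 MISS; vc=[]
#1 0x19c→b25/s1 L1-HIT; vc=[]
#2 0x19b→b25/s1 L1-HIT; vc=[]
#3 0x19f→b25/s1 L1-HIT; vc=[]
#4 0x11f→b17/s1 MISS; vc=[25]
#5 0x7a→b7/s3 MISS; vc=[25]
#6 0x11f→b17/s1 L1-HIT; vc=[25]
#7 0x71→b7/s3 L1-HIT; vc=[25]
#8 0x74→b7/s3 L1-HIT; vc=[25]
#9 0x7c→b7/s3 L1-HIT; vc=[25]
#10 0x72→b7/s3 L1-HIT; vc=[25]
#11 0x7e→b7/s3 L1-HIT; vc=[25]
#12 0xb5→b11/s3 MISS; vc=[25,7]
#13 0x79→b7/s3 VC-HIT; vc=[25,11]
#14 0x75→b7/s3 L1-HIT; vc=[25,11]
#15 0xbc→b11/s3 VC-HIT; vc=[25,7]
#16 0x70→b7/s3 VC-HIT; vc=[25,11]

VC = [25, 11]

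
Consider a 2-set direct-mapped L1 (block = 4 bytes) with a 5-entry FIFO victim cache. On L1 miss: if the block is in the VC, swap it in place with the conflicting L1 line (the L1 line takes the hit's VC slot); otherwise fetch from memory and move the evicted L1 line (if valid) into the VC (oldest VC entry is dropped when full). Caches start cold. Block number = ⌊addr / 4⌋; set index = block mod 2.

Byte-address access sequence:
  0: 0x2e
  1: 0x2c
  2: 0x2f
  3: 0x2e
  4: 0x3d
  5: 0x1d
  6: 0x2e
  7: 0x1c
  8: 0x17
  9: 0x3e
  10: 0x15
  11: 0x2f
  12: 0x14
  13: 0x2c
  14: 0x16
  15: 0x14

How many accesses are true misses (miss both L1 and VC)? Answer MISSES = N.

MISSES = 4

0: 0x2e (blk 11, set 1) → MISS  vc=[]
1: 0x2c (blk 11, set 1) → L1-HIT  vc=[]
2: 0x2f (blk 11, set 1) → L1-HIT  vc=[]
3: 0x2e (blk 11, set 1) → L1-HIT  vc=[]
4: 0x3d (blk 15, set 1) → MISS  vc=[11]
5: 0x1d (blk 7, set 1) → MISS  vc=[11, 15]
6: 0x2e (blk 11, set 1) → VC-HIT  vc=[7, 15]
7: 0x1c (blk 7, set 1) → VC-HIT  vc=[11, 15]
8: 0x17 (blk 5, set 1) → MISS  vc=[11, 15, 7]
9: 0x3e (blk 15, set 1) → VC-HIT  vc=[11, 5, 7]
10: 0x15 (blk 5, set 1) → VC-HIT  vc=[11, 15, 7]
11: 0x2f (blk 11, set 1) → VC-HIT  vc=[5, 15, 7]
12: 0x14 (blk 5, set 1) → VC-HIT  vc=[11, 15, 7]
13: 0x2c (blk 11, set 1) → VC-HIT  vc=[5, 15, 7]
14: 0x16 (blk 5, set 1) → VC-HIT  vc=[11, 15, 7]
15: 0x14 (blk 5, set 1) → L1-HIT  vc=[11, 15, 7]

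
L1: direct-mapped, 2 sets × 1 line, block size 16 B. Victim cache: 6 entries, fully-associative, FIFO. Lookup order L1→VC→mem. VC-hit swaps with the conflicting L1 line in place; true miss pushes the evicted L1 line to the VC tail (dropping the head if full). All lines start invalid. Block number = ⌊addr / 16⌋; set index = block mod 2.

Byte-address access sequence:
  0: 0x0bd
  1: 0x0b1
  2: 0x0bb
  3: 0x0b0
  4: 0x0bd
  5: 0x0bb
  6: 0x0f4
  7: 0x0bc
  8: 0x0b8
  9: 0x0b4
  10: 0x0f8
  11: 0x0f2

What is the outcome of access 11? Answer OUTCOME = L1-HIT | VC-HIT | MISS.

OUTCOME = L1-HIT

0: 0xbd (blk 11, set 1) → MISS  vc=[]
1: 0xb1 (blk 11, set 1) → L1-HIT  vc=[]
2: 0xbb (blk 11, set 1) → L1-HIT  vc=[]
3: 0xb0 (blk 11, set 1) → L1-HIT  vc=[]
4: 0xbd (blk 11, set 1) → L1-HIT  vc=[]
5: 0xbb (blk 11, set 1) → L1-HIT  vc=[]
6: 0xf4 (blk 15, set 1) → MISS  vc=[11]
7: 0xbc (blk 11, set 1) → VC-HIT  vc=[15]
8: 0xb8 (blk 11, set 1) → L1-HIT  vc=[15]
9: 0xb4 (blk 11, set 1) → L1-HIT  vc=[15]
10: 0xf8 (blk 15, set 1) → VC-HIT  vc=[11]
11: 0xf2 (blk 15, set 1) → L1-HIT  vc=[11]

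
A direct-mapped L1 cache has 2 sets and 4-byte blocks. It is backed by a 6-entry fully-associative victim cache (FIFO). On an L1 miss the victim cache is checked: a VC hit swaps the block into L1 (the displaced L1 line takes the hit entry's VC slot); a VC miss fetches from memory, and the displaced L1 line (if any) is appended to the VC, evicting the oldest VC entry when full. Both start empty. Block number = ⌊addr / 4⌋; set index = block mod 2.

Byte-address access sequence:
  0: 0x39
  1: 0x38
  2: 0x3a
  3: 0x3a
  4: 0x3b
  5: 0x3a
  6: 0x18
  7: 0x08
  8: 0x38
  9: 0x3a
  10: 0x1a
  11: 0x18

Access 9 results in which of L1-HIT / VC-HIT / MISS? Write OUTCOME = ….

OUTCOME = L1-HIT

#0 0x39→b14/s0 MISS; vc=[]
#1 0x38→b14/s0 L1-HIT; vc=[]
#2 0x3a→b14/s0 L1-HIT; vc=[]
#3 0x3a→b14/s0 L1-HIT; vc=[]
#4 0x3b→b14/s0 L1-HIT; vc=[]
#5 0x3a→b14/s0 L1-HIT; vc=[]
#6 0x18→b6/s0 MISS; vc=[14]
#7 0x8→b2/s0 MISS; vc=[14,6]
#8 0x38→b14/s0 VC-HIT; vc=[2,6]
#9 0x3a→b14/s0 L1-HIT; vc=[2,6]
#10 0x1a→b6/s0 VC-HIT; vc=[2,14]
#11 0x18→b6/s0 L1-HIT; vc=[2,14]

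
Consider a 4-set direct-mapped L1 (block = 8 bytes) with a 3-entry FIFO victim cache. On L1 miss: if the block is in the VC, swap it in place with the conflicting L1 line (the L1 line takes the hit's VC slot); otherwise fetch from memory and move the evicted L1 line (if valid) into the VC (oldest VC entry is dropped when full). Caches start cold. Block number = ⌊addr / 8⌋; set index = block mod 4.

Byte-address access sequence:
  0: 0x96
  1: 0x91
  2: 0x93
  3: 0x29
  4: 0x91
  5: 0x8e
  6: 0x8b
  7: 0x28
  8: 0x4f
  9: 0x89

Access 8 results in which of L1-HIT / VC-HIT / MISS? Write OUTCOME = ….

0: 0x96 (blk 18, set 2) → MISS  vc=[]
1: 0x91 (blk 18, set 2) → L1-HIT  vc=[]
2: 0x93 (blk 18, set 2) → L1-HIT  vc=[]
3: 0x29 (blk 5, set 1) → MISS  vc=[]
4: 0x91 (blk 18, set 2) → L1-HIT  vc=[]
5: 0x8e (blk 17, set 1) → MISS  vc=[5]
6: 0x8b (blk 17, set 1) → L1-HIT  vc=[5]
7: 0x28 (blk 5, set 1) → VC-HIT  vc=[17]
8: 0x4f (blk 9, set 1) → MISS  vc=[17, 5]
9: 0x89 (blk 17, set 1) → VC-HIT  vc=[9, 5]

OUTCOME = MISS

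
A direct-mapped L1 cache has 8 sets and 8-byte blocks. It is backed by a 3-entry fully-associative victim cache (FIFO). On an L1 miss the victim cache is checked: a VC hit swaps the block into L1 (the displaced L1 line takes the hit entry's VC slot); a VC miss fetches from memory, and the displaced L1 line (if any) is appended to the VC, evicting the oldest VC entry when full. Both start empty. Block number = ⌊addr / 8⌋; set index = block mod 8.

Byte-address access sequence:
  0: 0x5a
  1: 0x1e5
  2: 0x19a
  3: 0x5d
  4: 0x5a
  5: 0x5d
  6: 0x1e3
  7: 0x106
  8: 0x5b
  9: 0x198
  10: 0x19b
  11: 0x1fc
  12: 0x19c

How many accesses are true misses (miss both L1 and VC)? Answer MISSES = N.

MISSES = 5

0: 0x5a (blk 11, set 3) → MISS  vc=[]
1: 0x1e5 (blk 60, set 4) → MISS  vc=[]
2: 0x19a (blk 51, set 3) → MISS  vc=[11]
3: 0x5d (blk 11, set 3) → VC-HIT  vc=[51]
4: 0x5a (blk 11, set 3) → L1-HIT  vc=[51]
5: 0x5d (blk 11, set 3) → L1-HIT  vc=[51]
6: 0x1e3 (blk 60, set 4) → L1-HIT  vc=[51]
7: 0x106 (blk 32, set 0) → MISS  vc=[51]
8: 0x5b (blk 11, set 3) → L1-HIT  vc=[51]
9: 0x198 (blk 51, set 3) → VC-HIT  vc=[11]
10: 0x19b (blk 51, set 3) → L1-HIT  vc=[11]
11: 0x1fc (blk 63, set 7) → MISS  vc=[11]
12: 0x19c (blk 51, set 3) → L1-HIT  vc=[11]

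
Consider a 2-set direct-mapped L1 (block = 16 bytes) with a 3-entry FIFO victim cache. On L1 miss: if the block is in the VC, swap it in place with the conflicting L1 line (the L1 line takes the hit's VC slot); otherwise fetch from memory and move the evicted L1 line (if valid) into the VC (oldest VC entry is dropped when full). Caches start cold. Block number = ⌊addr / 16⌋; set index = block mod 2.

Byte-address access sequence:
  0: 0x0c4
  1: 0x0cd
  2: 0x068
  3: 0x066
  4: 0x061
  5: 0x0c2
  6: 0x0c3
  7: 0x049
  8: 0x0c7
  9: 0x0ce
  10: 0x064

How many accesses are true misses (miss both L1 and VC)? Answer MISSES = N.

#0 0xc4→b12/s0 MISS; vc=[]
#1 0xcd→b12/s0 L1-HIT; vc=[]
#2 0x68→b6/s0 MISS; vc=[12]
#3 0x66→b6/s0 L1-HIT; vc=[12]
#4 0x61→b6/s0 L1-HIT; vc=[12]
#5 0xc2→b12/s0 VC-HIT; vc=[6]
#6 0xc3→b12/s0 L1-HIT; vc=[6]
#7 0x49→b4/s0 MISS; vc=[6,12]
#8 0xc7→b12/s0 VC-HIT; vc=[6,4]
#9 0xce→b12/s0 L1-HIT; vc=[6,4]
#10 0x64→b6/s0 VC-HIT; vc=[12,4]

MISSES = 3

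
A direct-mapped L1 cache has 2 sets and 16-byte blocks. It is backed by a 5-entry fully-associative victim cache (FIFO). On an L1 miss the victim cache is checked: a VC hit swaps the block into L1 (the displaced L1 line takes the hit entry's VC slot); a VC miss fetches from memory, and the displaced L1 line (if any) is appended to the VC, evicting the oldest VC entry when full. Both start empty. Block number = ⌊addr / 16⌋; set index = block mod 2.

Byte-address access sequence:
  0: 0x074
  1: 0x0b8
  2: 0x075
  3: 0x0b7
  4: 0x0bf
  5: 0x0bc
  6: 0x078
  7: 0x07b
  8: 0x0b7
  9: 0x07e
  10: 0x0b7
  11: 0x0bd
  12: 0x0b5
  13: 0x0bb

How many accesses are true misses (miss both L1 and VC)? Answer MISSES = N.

0: 0x74 (blk 7, set 1) → MISS  vc=[]
1: 0xb8 (blk 11, set 1) → MISS  vc=[7]
2: 0x75 (blk 7, set 1) → VC-HIT  vc=[11]
3: 0xb7 (blk 11, set 1) → VC-HIT  vc=[7]
4: 0xbf (blk 11, set 1) → L1-HIT  vc=[7]
5: 0xbc (blk 11, set 1) → L1-HIT  vc=[7]
6: 0x78 (blk 7, set 1) → VC-HIT  vc=[11]
7: 0x7b (blk 7, set 1) → L1-HIT  vc=[11]
8: 0xb7 (blk 11, set 1) → VC-HIT  vc=[7]
9: 0x7e (blk 7, set 1) → VC-HIT  vc=[11]
10: 0xb7 (blk 11, set 1) → VC-HIT  vc=[7]
11: 0xbd (blk 11, set 1) → L1-HIT  vc=[7]
12: 0xb5 (blk 11, set 1) → L1-HIT  vc=[7]
13: 0xbb (blk 11, set 1) → L1-HIT  vc=[7]

MISSES = 2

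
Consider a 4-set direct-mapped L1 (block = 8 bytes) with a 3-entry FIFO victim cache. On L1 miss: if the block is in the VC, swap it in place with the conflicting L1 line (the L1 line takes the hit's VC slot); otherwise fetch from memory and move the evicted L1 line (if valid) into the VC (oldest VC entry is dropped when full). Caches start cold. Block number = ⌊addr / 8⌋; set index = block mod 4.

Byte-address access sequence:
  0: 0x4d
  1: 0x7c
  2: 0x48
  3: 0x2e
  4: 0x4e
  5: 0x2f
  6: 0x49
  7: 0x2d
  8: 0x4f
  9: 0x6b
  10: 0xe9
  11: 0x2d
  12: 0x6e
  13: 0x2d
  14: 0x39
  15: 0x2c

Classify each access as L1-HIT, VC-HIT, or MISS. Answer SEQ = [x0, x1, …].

SEQ = [MISS, MISS, L1-HIT, MISS, VC-HIT, VC-HIT, VC-HIT, VC-HIT, VC-HIT, MISS, MISS, VC-HIT, VC-HIT, VC-HIT, MISS, L1-HIT]

#0 0x4d→b9/s1 MISS; vc=[]
#1 0x7c→b15/s3 MISS; vc=[]
#2 0x48→b9/s1 L1-HIT; vc=[]
#3 0x2e→b5/s1 MISS; vc=[9]
#4 0x4e→b9/s1 VC-HIT; vc=[5]
#5 0x2f→b5/s1 VC-HIT; vc=[9]
#6 0x49→b9/s1 VC-HIT; vc=[5]
#7 0x2d→b5/s1 VC-HIT; vc=[9]
#8 0x4f→b9/s1 VC-HIT; vc=[5]
#9 0x6b→b13/s1 MISS; vc=[5,9]
#10 0xe9→b29/s1 MISS; vc=[5,9,13]
#11 0x2d→b5/s1 VC-HIT; vc=[29,9,13]
#12 0x6e→b13/s1 VC-HIT; vc=[29,9,5]
#13 0x2d→b5/s1 VC-HIT; vc=[29,9,13]
#14 0x39→b7/s3 MISS; vc=[9,13,15]
#15 0x2c→b5/s1 L1-HIT; vc=[9,13,15]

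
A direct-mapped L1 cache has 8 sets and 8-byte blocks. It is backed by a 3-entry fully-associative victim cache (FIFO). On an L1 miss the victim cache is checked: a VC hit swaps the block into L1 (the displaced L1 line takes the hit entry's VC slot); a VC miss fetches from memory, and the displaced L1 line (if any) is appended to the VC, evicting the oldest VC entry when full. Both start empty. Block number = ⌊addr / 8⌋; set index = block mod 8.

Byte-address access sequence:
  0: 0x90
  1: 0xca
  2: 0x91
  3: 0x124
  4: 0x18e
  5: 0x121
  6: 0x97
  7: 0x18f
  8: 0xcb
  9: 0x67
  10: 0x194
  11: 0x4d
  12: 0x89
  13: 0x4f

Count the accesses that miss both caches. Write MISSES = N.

MISSES = 8

  [0] addr=0x90 blk=18 s=2: MISS | VC []
  [1] addr=0xca blk=25 s=1: MISS | VC []
  [2] addr=0x91 blk=18 s=2: L1-HIT | VC []
  [3] addr=0x124 blk=36 s=4: MISS | VC []
  [4] addr=0x18e blk=49 s=1: MISS | VC [25]
  [5] addr=0x121 blk=36 s=4: L1-HIT | VC [25]
  [6] addr=0x97 blk=18 s=2: L1-HIT | VC [25]
  [7] addr=0x18f blk=49 s=1: L1-HIT | VC [25]
  [8] addr=0xcb blk=25 s=1: VC-HIT | VC [49]
  [9] addr=0x67 blk=12 s=4: MISS | VC [49, 36]
  [10] addr=0x194 blk=50 s=2: MISS | VC [49, 36, 18]
  [11] addr=0x4d blk=9 s=1: MISS | VC [36, 18, 25]
  [12] addr=0x89 blk=17 s=1: MISS | VC [18, 25, 9]
  [13] addr=0x4f blk=9 s=1: VC-HIT | VC [18, 25, 17]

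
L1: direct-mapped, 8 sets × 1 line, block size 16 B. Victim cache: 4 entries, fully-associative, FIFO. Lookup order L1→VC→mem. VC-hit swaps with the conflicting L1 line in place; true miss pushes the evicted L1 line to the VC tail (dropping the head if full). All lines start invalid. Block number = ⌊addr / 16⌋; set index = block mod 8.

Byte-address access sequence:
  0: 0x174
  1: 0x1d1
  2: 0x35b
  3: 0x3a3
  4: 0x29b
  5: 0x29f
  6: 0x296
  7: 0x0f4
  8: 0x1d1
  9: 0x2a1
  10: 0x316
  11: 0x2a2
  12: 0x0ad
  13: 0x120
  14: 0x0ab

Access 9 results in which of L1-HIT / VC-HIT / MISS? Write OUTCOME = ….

OUTCOME = MISS

#0 0x174→b23/s7 MISS; vc=[]
#1 0x1d1→b29/s5 MISS; vc=[]
#2 0x35b→b53/s5 MISS; vc=[29]
#3 0x3a3→b58/s2 MISS; vc=[29]
#4 0x29b→b41/s1 MISS; vc=[29]
#5 0x29f→b41/s1 L1-HIT; vc=[29]
#6 0x296→b41/s1 L1-HIT; vc=[29]
#7 0xf4→b15/s7 MISS; vc=[29,23]
#8 0x1d1→b29/s5 VC-HIT; vc=[53,23]
#9 0x2a1→b42/s2 MISS; vc=[53,23,58]
#10 0x316→b49/s1 MISS; vc=[53,23,58,41]
#11 0x2a2→b42/s2 L1-HIT; vc=[53,23,58,41]
#12 0xad→b10/s2 MISS; vc=[23,58,41,42]
#13 0x120→b18/s2 MISS; vc=[58,41,42,10]
#14 0xab→b10/s2 VC-HIT; vc=[58,41,42,18]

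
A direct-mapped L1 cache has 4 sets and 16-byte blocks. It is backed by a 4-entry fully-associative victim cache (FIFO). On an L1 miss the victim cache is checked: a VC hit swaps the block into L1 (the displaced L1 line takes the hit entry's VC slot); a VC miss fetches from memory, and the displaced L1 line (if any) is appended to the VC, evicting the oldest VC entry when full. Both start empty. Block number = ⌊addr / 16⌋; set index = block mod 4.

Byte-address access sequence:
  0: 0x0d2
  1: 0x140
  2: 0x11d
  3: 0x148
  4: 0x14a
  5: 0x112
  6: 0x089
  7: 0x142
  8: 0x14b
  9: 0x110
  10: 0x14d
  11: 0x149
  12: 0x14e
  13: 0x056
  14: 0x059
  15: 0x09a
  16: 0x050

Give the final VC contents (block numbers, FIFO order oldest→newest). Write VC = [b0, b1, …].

VC = [13, 8, 17, 9]

#0 0xd2→b13/s1 MISS; vc=[]
#1 0x140→b20/s0 MISS; vc=[]
#2 0x11d→b17/s1 MISS; vc=[13]
#3 0x148→b20/s0 L1-HIT; vc=[13]
#4 0x14a→b20/s0 L1-HIT; vc=[13]
#5 0x112→b17/s1 L1-HIT; vc=[13]
#6 0x89→b8/s0 MISS; vc=[13,20]
#7 0x142→b20/s0 VC-HIT; vc=[13,8]
#8 0x14b→b20/s0 L1-HIT; vc=[13,8]
#9 0x110→b17/s1 L1-HIT; vc=[13,8]
#10 0x14d→b20/s0 L1-HIT; vc=[13,8]
#11 0x149→b20/s0 L1-HIT; vc=[13,8]
#12 0x14e→b20/s0 L1-HIT; vc=[13,8]
#13 0x56→b5/s1 MISS; vc=[13,8,17]
#14 0x59→b5/s1 L1-HIT; vc=[13,8,17]
#15 0x9a→b9/s1 MISS; vc=[13,8,17,5]
#16 0x50→b5/s1 VC-HIT; vc=[13,8,17,9]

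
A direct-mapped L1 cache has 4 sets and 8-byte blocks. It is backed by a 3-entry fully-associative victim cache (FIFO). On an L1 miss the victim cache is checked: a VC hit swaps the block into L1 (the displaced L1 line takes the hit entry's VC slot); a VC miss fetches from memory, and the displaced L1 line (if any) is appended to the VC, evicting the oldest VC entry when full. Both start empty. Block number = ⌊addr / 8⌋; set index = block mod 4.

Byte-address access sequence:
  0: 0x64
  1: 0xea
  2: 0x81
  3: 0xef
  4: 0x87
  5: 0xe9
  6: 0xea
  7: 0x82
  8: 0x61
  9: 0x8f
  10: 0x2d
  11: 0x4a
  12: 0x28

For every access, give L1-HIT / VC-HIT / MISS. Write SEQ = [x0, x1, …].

#0 0x64→b12/s0 MISS; vc=[]
#1 0xea→b29/s1 MISS; vc=[]
#2 0x81→b16/s0 MISS; vc=[12]
#3 0xef→b29/s1 L1-HIT; vc=[12]
#4 0x87→b16/s0 L1-HIT; vc=[12]
#5 0xe9→b29/s1 L1-HIT; vc=[12]
#6 0xea→b29/s1 L1-HIT; vc=[12]
#7 0x82→b16/s0 L1-HIT; vc=[12]
#8 0x61→b12/s0 VC-HIT; vc=[16]
#9 0x8f→b17/s1 MISS; vc=[16,29]
#10 0x2d→b5/s1 MISS; vc=[16,29,17]
#11 0x4a→b9/s1 MISS; vc=[29,17,5]
#12 0x28→b5/s1 VC-HIT; vc=[29,17,9]

SEQ = [MISS, MISS, MISS, L1-HIT, L1-HIT, L1-HIT, L1-HIT, L1-HIT, VC-HIT, MISS, MISS, MISS, VC-HIT]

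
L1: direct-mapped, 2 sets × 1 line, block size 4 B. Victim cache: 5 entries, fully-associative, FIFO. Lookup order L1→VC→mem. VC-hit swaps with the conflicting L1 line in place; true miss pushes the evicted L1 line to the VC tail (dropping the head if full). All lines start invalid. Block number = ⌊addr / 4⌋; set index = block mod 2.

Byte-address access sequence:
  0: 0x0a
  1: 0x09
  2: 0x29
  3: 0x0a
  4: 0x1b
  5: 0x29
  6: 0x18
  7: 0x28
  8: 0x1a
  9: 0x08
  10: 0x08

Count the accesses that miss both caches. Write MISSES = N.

  [0] addr=0xa blk=2 s=0: MISS | VC []
  [1] addr=0x9 blk=2 s=0: L1-HIT | VC []
  [2] addr=0x29 blk=10 s=0: MISS | VC [2]
  [3] addr=0xa blk=2 s=0: VC-HIT | VC [10]
  [4] addr=0x1b blk=6 s=0: MISS | VC [10, 2]
  [5] addr=0x29 blk=10 s=0: VC-HIT | VC [6, 2]
  [6] addr=0x18 blk=6 s=0: VC-HIT | VC [10, 2]
  [7] addr=0x28 blk=10 s=0: VC-HIT | VC [6, 2]
  [8] addr=0x1a blk=6 s=0: VC-HIT | VC [10, 2]
  [9] addr=0x8 blk=2 s=0: VC-HIT | VC [10, 6]
  [10] addr=0x8 blk=2 s=0: L1-HIT | VC [10, 6]

MISSES = 3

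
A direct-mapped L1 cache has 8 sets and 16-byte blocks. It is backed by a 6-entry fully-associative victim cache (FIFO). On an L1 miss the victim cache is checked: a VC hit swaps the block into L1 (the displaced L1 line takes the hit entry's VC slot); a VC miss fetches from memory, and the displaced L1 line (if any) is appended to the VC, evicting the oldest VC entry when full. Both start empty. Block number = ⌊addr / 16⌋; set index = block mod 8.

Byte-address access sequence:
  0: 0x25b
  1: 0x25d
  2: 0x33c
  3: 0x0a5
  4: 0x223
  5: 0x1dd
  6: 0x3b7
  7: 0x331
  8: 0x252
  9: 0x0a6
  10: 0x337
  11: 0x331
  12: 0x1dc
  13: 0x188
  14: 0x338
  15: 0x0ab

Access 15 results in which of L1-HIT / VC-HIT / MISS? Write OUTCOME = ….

#0 0x25b→b37/s5 MISS; vc=[]
#1 0x25d→b37/s5 L1-HIT; vc=[]
#2 0x33c→b51/s3 MISS; vc=[]
#3 0xa5→b10/s2 MISS; vc=[]
#4 0x223→b34/s2 MISS; vc=[10]
#5 0x1dd→b29/s5 MISS; vc=[10,37]
#6 0x3b7→b59/s3 MISS; vc=[10,37,51]
#7 0x331→b51/s3 VC-HIT; vc=[10,37,59]
#8 0x252→b37/s5 VC-HIT; vc=[10,29,59]
#9 0xa6→b10/s2 VC-HIT; vc=[34,29,59]
#10 0x337→b51/s3 L1-HIT; vc=[34,29,59]
#11 0x331→b51/s3 L1-HIT; vc=[34,29,59]
#12 0x1dc→b29/s5 VC-HIT; vc=[34,37,59]
#13 0x188→b24/s0 MISS; vc=[34,37,59]
#14 0x338→b51/s3 L1-HIT; vc=[34,37,59]
#15 0xab→b10/s2 L1-HIT; vc=[34,37,59]

OUTCOME = L1-HIT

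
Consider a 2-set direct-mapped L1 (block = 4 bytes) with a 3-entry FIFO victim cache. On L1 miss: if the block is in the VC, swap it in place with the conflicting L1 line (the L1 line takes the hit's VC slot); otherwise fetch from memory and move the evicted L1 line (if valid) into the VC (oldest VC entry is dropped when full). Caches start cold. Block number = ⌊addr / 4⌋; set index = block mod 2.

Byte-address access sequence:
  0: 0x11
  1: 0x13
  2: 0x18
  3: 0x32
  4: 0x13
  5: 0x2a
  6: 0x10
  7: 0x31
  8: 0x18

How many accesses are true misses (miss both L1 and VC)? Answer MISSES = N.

MISSES = 4

0: 0x11 (blk 4, set 0) → MISS  vc=[]
1: 0x13 (blk 4, set 0) → L1-HIT  vc=[]
2: 0x18 (blk 6, set 0) → MISS  vc=[4]
3: 0x32 (blk 12, set 0) → MISS  vc=[4, 6]
4: 0x13 (blk 4, set 0) → VC-HIT  vc=[12, 6]
5: 0x2a (blk 10, set 0) → MISS  vc=[12, 6, 4]
6: 0x10 (blk 4, set 0) → VC-HIT  vc=[12, 6, 10]
7: 0x31 (blk 12, set 0) → VC-HIT  vc=[4, 6, 10]
8: 0x18 (blk 6, set 0) → VC-HIT  vc=[4, 12, 10]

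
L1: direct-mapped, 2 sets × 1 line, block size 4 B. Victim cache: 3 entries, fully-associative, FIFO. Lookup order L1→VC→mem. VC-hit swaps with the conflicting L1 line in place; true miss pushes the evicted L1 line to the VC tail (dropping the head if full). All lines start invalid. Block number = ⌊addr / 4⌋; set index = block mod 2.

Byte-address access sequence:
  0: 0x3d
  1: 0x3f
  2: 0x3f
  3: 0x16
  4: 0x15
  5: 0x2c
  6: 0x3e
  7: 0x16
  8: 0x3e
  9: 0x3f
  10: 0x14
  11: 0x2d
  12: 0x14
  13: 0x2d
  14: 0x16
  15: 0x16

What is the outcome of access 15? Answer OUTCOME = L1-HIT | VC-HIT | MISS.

OUTCOME = L1-HIT

#0 0x3d→b15/s1 MISS; vc=[]
#1 0x3f→b15/s1 L1-HIT; vc=[]
#2 0x3f→b15/s1 L1-HIT; vc=[]
#3 0x16→b5/s1 MISS; vc=[15]
#4 0x15→b5/s1 L1-HIT; vc=[15]
#5 0x2c→b11/s1 MISS; vc=[15,5]
#6 0x3e→b15/s1 VC-HIT; vc=[11,5]
#7 0x16→b5/s1 VC-HIT; vc=[11,15]
#8 0x3e→b15/s1 VC-HIT; vc=[11,5]
#9 0x3f→b15/s1 L1-HIT; vc=[11,5]
#10 0x14→b5/s1 VC-HIT; vc=[11,15]
#11 0x2d→b11/s1 VC-HIT; vc=[5,15]
#12 0x14→b5/s1 VC-HIT; vc=[11,15]
#13 0x2d→b11/s1 VC-HIT; vc=[5,15]
#14 0x16→b5/s1 VC-HIT; vc=[11,15]
#15 0x16→b5/s1 L1-HIT; vc=[11,15]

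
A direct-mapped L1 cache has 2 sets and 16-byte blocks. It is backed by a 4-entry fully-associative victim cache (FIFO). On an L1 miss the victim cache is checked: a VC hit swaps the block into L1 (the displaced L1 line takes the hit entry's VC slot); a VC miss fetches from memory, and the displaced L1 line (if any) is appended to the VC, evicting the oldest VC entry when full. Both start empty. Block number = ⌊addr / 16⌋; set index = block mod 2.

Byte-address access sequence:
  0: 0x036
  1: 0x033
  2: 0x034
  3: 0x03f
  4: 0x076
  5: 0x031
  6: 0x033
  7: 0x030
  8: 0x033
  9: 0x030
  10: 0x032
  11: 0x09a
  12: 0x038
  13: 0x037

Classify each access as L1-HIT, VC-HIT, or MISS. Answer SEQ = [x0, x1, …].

  [0] addr=0x36 blk=3 s=1: MISS | VC []
  [1] addr=0x33 blk=3 s=1: L1-HIT | VC []
  [2] addr=0x34 blk=3 s=1: L1-HIT | VC []
  [3] addr=0x3f blk=3 s=1: L1-HIT | VC []
  [4] addr=0x76 blk=7 s=1: MISS | VC [3]
  [5] addr=0x31 blk=3 s=1: VC-HIT | VC [7]
  [6] addr=0x33 blk=3 s=1: L1-HIT | VC [7]
  [7] addr=0x30 blk=3 s=1: L1-HIT | VC [7]
  [8] addr=0x33 blk=3 s=1: L1-HIT | VC [7]
  [9] addr=0x30 blk=3 s=1: L1-HIT | VC [7]
  [10] addr=0x32 blk=3 s=1: L1-HIT | VC [7]
  [11] addr=0x9a blk=9 s=1: MISS | VC [7, 3]
  [12] addr=0x38 blk=3 s=1: VC-HIT | VC [7, 9]
  [13] addr=0x37 blk=3 s=1: L1-HIT | VC [7, 9]

SEQ = [MISS, L1-HIT, L1-HIT, L1-HIT, MISS, VC-HIT, L1-HIT, L1-HIT, L1-HIT, L1-HIT, L1-HIT, MISS, VC-HIT, L1-HIT]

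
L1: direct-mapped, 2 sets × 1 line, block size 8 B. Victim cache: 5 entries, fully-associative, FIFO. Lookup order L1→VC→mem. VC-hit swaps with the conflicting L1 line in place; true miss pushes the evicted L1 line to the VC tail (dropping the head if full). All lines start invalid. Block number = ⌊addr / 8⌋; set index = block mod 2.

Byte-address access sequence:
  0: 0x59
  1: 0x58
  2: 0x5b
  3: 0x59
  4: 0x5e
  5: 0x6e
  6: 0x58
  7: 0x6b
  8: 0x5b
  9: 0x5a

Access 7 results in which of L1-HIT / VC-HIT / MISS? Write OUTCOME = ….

OUTCOME = VC-HIT

0: 0x59 (blk 11, set 1) → MISS  vc=[]
1: 0x58 (blk 11, set 1) → L1-HIT  vc=[]
2: 0x5b (blk 11, set 1) → L1-HIT  vc=[]
3: 0x59 (blk 11, set 1) → L1-HIT  vc=[]
4: 0x5e (blk 11, set 1) → L1-HIT  vc=[]
5: 0x6e (blk 13, set 1) → MISS  vc=[11]
6: 0x58 (blk 11, set 1) → VC-HIT  vc=[13]
7: 0x6b (blk 13, set 1) → VC-HIT  vc=[11]
8: 0x5b (blk 11, set 1) → VC-HIT  vc=[13]
9: 0x5a (blk 11, set 1) → L1-HIT  vc=[13]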